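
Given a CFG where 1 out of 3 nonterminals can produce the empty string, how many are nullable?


Nonterminals: {S, A, B}
A nonterminal is nullable if it can derive epsilon
Counting nullable nonterminals: 1
Total nullable = 1

1


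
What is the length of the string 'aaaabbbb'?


String: 'aaaabbbb'
Counting characters:
  'a' appears 4 time(s)
  'b' appears 4 time(s)
Total length = 4 + 4 = 8

8


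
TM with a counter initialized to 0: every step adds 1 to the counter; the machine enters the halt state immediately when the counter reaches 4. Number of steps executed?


Counter starts at 0. Counting sequence:
  Step 1: counter = 1
  Step 2: counter = 2
  Step 3: counter = 3
  Step 4: counter = 4
Counter reached 4 -> halt
Total steps = 4

4


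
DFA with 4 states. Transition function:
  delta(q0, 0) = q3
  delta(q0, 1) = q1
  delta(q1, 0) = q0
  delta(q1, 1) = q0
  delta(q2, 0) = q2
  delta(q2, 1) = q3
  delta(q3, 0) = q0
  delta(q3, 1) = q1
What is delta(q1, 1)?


Looking up transition function:
delta(q1, 1) in the table
Row: q1, Column: 1
Result: q0

q0


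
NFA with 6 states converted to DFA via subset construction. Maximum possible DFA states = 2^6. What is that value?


NFA has 6 states
Subset construction: each DFA state = subset of NFA states
Maximum subsets = 2^6
2^6 = 64

64


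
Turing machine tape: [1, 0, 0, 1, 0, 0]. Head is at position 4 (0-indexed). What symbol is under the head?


Tape: [1, 0, 0, 1, 0, 0]
Positions: 0 1 2 3 4 5
Values:    1 0 0 1 0 0
Head at position 4
tape[4] = 0

0


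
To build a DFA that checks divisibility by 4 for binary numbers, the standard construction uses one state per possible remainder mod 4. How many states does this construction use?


Divisibility by 4 is tracked via the remainder mod 4: 0, 1, ..., 3
The construction assigns one state to each remainder
Number of remainders = 4

4


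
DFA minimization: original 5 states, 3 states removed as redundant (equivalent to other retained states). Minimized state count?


Original DFA: 5 states
Redundant states removed: 3
Minimized states = original - removed
= 5 - 3
= 2

2


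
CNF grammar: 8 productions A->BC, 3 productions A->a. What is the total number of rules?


CNF allows two rule forms:
  A -> BC (binary): 8 rules
  A -> a (terminal): 3 rules
Total = 8 + 3 = 11

11


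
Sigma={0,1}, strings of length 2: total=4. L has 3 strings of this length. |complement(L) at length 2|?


Alphabet: {0,1}
String length: 2
Total strings of length 2 = 2^2 = 4
Strings in L = 3
Complement = total - |L|
= 4 - 3
= 1

1


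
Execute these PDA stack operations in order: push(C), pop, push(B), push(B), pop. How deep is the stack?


Tracing stack operations:
  push(C) -> stack = [C], depth=1
  pop -> removed C, stack = [], depth=0
  push(B) -> stack = [B], depth=1
  push(B) -> stack = [B,B], depth=2
  pop -> removed B, stack = [B], depth=1
Final depth = 1

1


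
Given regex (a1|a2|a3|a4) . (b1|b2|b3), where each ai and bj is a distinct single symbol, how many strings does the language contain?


First group: 4 alternatives
Second group: 3 alternatives
Concatenation: each choice from group 1 pairs with each from group 2
Total = 4 x 3 = 12

12


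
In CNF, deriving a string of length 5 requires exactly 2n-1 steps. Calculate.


Chomsky Normal Form derivation:
String length n = 5
Each step either:
  - Splits a nonterminal into two (n-1 such steps)
  - Converts a nonterminal to terminal (n such steps)
Total = (n-1) + n = 2n - 1
= 2(5) - 1
= 10 - 1
= 9

9


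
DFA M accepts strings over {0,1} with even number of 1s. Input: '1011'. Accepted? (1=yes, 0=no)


DFA has 2 states: q_even (start, accept=yes) and q_odd
Processing string '1011' character by character:
  Position 0: read '1', 1-count=1 -> q_odd
  Position 1: read '0', 1-count=1 -> q_odd (no change)
  Position 2: read '1', 1-count=2 -> q_even
  Position 3: read '1', 1-count=3 -> q_odd
Final state: q_odd, total 1s = 3 (odd); the DFA requires an even count -> reject

0


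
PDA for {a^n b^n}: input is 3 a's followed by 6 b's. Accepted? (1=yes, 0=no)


Language requires equal numbers of a's and b's
PDA pushes for each 'a', pops for each 'b'
Number of a's = 3
Number of b's = 6
3 != 6 -> Reject

0


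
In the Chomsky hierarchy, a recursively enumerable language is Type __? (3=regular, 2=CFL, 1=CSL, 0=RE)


Chomsky hierarchy levels:
  Type 3: Regular (DFA/NFA/regex)
  Type 2: Context-free (PDA)
  Type 1: Context-sensitive
  Type 0: Recursively enumerable (TM)
'recursively enumerable' corresponds to Type 0

0


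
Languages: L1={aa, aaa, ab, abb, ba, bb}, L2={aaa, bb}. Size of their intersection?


L1 = {aa, aaa, ab, abb, ba, bb}
L2 = {aaa, bb}
Checking each string in L1 against L2:
  'aa': in L2? No
  'aaa': in L2? Yes
  'ab': in L2? No
  'abb': in L2? No
  'ba': in L2? No
  'bb': in L2? Yes
Intersection = {aaa, bb}
|L1 ∩ L2| = 2

2


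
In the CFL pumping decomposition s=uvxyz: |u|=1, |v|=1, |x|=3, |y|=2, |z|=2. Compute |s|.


|s| = |u| + |v| + |x| + |y| + |z|
= 1 + 1 + 3 + 2 + 2
= 2 + 3 + 4
= 5 + 4
= 9

9


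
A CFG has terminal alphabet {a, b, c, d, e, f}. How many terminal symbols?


Terminal symbols: a, b, c, d, e, f
Counting each: a (#1), b (#2), c (#3), d (#4), e (#5), f (#6)
Total = 6

6


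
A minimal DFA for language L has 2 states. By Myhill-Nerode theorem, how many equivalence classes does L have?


Myhill-Nerode theorem:
Number of equivalence classes = number of states in minimal DFA
Minimal DFA states = 2
Therefore equivalence classes = 2

2


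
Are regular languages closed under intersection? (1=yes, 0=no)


Regular languages are closed under all standard operations:
- Union: Yes (product construction)
- Intersection: Yes (product construction)
- Complement: Yes (swap accept/reject)
- Concatenation: Yes (NFA construction)
Operation: intersection -> Closed

1


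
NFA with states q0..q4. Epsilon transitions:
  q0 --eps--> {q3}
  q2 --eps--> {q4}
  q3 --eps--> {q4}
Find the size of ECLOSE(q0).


Starting from q0
Initialize closure = {q0}
Follow epsilon from q0 -> add q3
Follow epsilon from q3 -> add q4
Final closure: {q0, q3, q4}
Size = 3

3


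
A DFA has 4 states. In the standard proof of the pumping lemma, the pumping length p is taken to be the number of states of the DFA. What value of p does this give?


Pumping lemma for regular languages (standard proof):
Take p = |Q|, the number of DFA states.
Any string of length >= |Q| passes through |Q|+1 states while reading its first |Q| symbols,
so by pigeonhole some state repeats, giving the loop that can be pumped.
Here |Q| = 4
Therefore the proof uses p = 4

4


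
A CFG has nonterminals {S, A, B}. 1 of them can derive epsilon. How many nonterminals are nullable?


Nonterminals: {S, A, B}
A nonterminal is nullable if it can derive epsilon
Counting nullable nonterminals: 1
Total nullable = 1

1


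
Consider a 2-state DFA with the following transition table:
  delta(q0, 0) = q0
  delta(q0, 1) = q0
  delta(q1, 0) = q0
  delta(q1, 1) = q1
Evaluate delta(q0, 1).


Looking up transition function:
delta(q0, 1) in the table
Row: q0, Column: 1
Result: q0

q0


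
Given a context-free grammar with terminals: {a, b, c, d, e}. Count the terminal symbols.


Terminal symbols: a, b, c, d, e
Counting each: a (#1), b (#2), c (#3), d (#4), e (#5)
Total = 5

5


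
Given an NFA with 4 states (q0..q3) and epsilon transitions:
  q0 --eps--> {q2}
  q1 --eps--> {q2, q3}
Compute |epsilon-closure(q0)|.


Starting from q0
Initialize closure = {q0}
Follow epsilon from q0 -> add q2
Final closure: {q0, q2}
Size = 2

2


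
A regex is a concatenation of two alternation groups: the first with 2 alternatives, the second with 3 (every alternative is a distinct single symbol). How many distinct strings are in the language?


First group: 2 alternatives
Second group: 3 alternatives
Concatenation: each choice from group 1 pairs with each from group 2
Total = 2 x 3 = 6

6


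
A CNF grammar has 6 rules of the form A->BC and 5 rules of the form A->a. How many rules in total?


CNF allows two rule forms:
  A -> BC (binary): 6 rules
  A -> a (terminal): 5 rules
Total = 6 + 5 = 11

11


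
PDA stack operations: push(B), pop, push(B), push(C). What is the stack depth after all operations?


Tracing stack operations:
  push(B) -> stack = [B], depth=1
  pop -> removed B, stack = [], depth=0
  push(B) -> stack = [B], depth=1
  push(C) -> stack = [B,C], depth=2
Final depth = 2

2


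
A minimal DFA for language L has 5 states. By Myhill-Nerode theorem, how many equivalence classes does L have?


Myhill-Nerode theorem:
Number of equivalence classes = number of states in minimal DFA
Minimal DFA states = 5
Therefore equivalence classes = 5

5


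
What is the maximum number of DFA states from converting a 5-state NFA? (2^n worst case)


NFA has 5 states
Subset construction: each DFA state = subset of NFA states
Maximum subsets = 2^5
2^5 = 32

32


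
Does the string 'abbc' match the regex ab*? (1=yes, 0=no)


Pattern: ab*
String: 'abbc'
Pattern requires: exactly one 'a' followed by zero or more 'b's
First char is 'a' -> OK
Rest 'bbc': all b's? No
Result: 0

0


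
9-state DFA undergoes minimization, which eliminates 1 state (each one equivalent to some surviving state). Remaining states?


Original DFA: 9 states
Redundant states removed: 1
Minimized states = original - removed
= 9 - 1
= 8

8


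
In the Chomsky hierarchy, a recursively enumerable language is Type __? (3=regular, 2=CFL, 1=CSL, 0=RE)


Chomsky hierarchy levels:
  Type 3: Regular (DFA/NFA/regex)
  Type 2: Context-free (PDA)
  Type 1: Context-sensitive
  Type 0: Recursively enumerable (TM)
'recursively enumerable' corresponds to Type 0

0


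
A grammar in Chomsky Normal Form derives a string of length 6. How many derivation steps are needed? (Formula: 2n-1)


Chomsky Normal Form derivation:
String length n = 6
Each step either:
  - Splits a nonterminal into two (n-1 such steps)
  - Converts a nonterminal to terminal (n such steps)
Total = (n-1) + n = 2n - 1
= 2(6) - 1
= 12 - 1
= 11

11


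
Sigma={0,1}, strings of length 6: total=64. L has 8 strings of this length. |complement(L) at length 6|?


Alphabet: {0,1}
String length: 6
Total strings of length 6 = 2^6 = 64
Strings in L = 8
Complement = total - |L|
= 64 - 8
= 56

56


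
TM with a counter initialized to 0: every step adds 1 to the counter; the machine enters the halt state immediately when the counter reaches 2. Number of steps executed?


Counter starts at 0. Counting sequence:
  Step 1: counter = 1
  Step 2: counter = 2
Counter reached 2 -> halt
Total steps = 2

2


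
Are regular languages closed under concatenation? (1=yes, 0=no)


Regular languages are closed under all standard operations:
- Union: Yes (product construction)
- Intersection: Yes (product construction)
- Complement: Yes (swap accept/reject)
- Concatenation: Yes (NFA construction)
Operation: concatenation -> Closed

1


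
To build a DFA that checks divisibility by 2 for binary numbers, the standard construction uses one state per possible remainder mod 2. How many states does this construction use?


Divisibility by 2 is tracked via the remainder mod 2: 0, 1, ..., 1
The construction assigns one state to each remainder
Number of remainders = 2

2


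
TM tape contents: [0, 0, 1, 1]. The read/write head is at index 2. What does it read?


Tape: [0, 0, 1, 1]
Positions: 0 1 2 3
Values:    0 0 1 1
Head at position 2
tape[2] = 1

1


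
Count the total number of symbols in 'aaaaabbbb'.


String: 'aaaaabbbb'
Counting characters:
  'a' appears 5 time(s)
  'b' appears 4 time(s)
Total length = 5 + 4 = 9

9


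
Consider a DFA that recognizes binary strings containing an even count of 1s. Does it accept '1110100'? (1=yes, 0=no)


DFA has 2 states: q_even (start, accept=yes) and q_odd
Processing string '1110100' character by character:
  Position 0: read '1', 1-count=1 -> q_odd
  Position 1: read '1', 1-count=2 -> q_even
  Position 2: read '1', 1-count=3 -> q_odd
  Position 3: read '0', 1-count=3 -> q_odd (no change)
  Position 4: read '1', 1-count=4 -> q_even
  Position 5: read '0', 1-count=4 -> q_even (no change)
  Position 6: read '0', 1-count=4 -> q_even (no change)
Final state: q_even, total 1s = 4 (even); the DFA requires an even count -> accept

1


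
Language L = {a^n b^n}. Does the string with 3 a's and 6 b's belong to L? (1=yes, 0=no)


Language requires equal numbers of a's and b's
PDA pushes for each 'a', pops for each 'b'
Number of a's = 3
Number of b's = 6
3 != 6 -> Reject

0


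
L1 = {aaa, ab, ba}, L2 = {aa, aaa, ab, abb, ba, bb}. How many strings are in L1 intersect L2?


L1 = {aaa, ab, ba}
L2 = {aa, aaa, ab, abb, ba, bb}
Checking each string in L1 against L2:
  'aaa': in L2? Yes
  'ab': in L2? Yes
  'ba': in L2? Yes
Intersection = {aaa, ab, ba}
|L1 ∩ L2| = 3

3


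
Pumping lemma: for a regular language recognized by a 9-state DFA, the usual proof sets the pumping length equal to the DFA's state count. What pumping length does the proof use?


Pumping lemma for regular languages (standard proof):
Take p = |Q|, the number of DFA states.
Any string of length >= |Q| passes through |Q|+1 states while reading its first |Q| symbols,
so by pigeonhole some state repeats, giving the loop that can be pumped.
Here |Q| = 9
Therefore the proof uses p = 9

9


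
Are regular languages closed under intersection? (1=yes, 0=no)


Regular languages are closed under:
- Union (DFA product construction)
- Intersection (DFA product construction)
- Complement (swap accept/reject states)
- Concatenation (NFA construction)
- Kleene star (NFA construction)
intersection is in this list
Therefore: closed

1


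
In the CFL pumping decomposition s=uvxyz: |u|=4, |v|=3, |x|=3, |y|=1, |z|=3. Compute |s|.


|s| = |u| + |v| + |x| + |y| + |z|
= 4 + 3 + 3 + 1 + 3
= 7 + 3 + 4
= 10 + 4
= 14

14


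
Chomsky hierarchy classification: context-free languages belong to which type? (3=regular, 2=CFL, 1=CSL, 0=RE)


Chomsky hierarchy levels:
  Type 3: Regular (DFA/NFA/regex)
  Type 2: Context-free (PDA)
  Type 1: Context-sensitive
  Type 0: Recursively enumerable (TM)
'context-free' corresponds to Type 2

2


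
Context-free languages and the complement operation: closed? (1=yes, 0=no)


CFL closure properties:
  Closed under: union, concatenation, Kleene star
  NOT closed under: intersection, complement
Operation 'complement' is in not-closed list -> No (not closed)

0


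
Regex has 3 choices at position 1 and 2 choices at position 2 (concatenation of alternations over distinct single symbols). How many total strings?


First group: 3 alternatives
Second group: 2 alternatives
Concatenation: each choice from group 1 pairs with each from group 2
Total = 3 x 2 = 6

6


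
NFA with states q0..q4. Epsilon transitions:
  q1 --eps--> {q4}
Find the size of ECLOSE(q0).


Starting from q0
Initialize closure = {q0}
q0 has no outgoing epsilon transitions -> nothing to add
Final closure: {q0}
Size = 1

1


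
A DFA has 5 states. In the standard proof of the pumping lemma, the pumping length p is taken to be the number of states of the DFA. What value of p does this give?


Pumping lemma for regular languages (standard proof):
Take p = |Q|, the number of DFA states.
Any string of length >= |Q| passes through |Q|+1 states while reading its first |Q| symbols,
so by pigeonhole some state repeats, giving the loop that can be pumped.
Here |Q| = 5
Therefore the proof uses p = 5

5


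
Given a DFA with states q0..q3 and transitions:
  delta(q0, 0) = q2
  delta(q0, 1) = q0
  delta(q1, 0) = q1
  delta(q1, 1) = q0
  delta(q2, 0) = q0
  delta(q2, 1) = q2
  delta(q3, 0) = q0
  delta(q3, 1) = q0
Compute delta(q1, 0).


Looking up transition function:
delta(q1, 0) in the table
Row: q1, Column: 0
Result: q1

q1


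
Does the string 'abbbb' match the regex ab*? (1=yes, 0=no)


Pattern: ab*
String: 'abbbb'
Pattern requires: exactly one 'a' followed by zero or more 'b's
First char is 'a' -> OK
Rest 'bbbb': all b's? Yes
Result: 1

1


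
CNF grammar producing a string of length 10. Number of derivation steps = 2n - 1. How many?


Chomsky Normal Form derivation:
String length n = 10
Each step either:
  - Splits a nonterminal into two (n-1 such steps)
  - Converts a nonterminal to terminal (n such steps)
Total = (n-1) + n = 2n - 1
= 2(10) - 1
= 20 - 1
= 19

19


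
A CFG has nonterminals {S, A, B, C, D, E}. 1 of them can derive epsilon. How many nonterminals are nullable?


Nonterminals: {S, A, B, C, D, E}
A nonterminal is nullable if it can derive epsilon
Counting nullable nonterminals: 1
Total nullable = 1

1


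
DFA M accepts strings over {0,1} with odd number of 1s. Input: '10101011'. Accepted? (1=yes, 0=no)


DFA has 2 states: q_even (start, accept=no) and q_odd
Processing string '10101011' character by character:
  Position 0: read '1', 1-count=1 -> q_odd
  Position 1: read '0', 1-count=1 -> q_odd (no change)
  Position 2: read '1', 1-count=2 -> q_even
  Position 3: read '0', 1-count=2 -> q_even (no change)
  Position 4: read '1', 1-count=3 -> q_odd
  Position 5: read '0', 1-count=3 -> q_odd (no change)
  Position 6: read '1', 1-count=4 -> q_even
  Position 7: read '1', 1-count=5 -> q_odd
Final state: q_odd, total 1s = 5 (odd); the DFA requires an odd count -> accept

1


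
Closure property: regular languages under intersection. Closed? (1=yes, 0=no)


Regular languages are closed under:
- Union (DFA product construction)
- Intersection (DFA product construction)
- Complement (swap accept/reject states)
- Concatenation (NFA construction)
- Kleene star (NFA construction)
intersection is in this list
Therefore: closed

1


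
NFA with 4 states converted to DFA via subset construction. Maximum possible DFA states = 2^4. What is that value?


NFA has 4 states
Subset construction: each DFA state = subset of NFA states
Maximum subsets = 2^4
2^4 = 16

16


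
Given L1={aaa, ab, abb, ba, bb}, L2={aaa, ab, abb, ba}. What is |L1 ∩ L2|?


L1 = {aaa, ab, abb, ba, bb}
L2 = {aaa, ab, abb, ba}
Checking each string in L1 against L2:
  'aaa': in L2? Yes
  'ab': in L2? Yes
  'abb': in L2? Yes
  'ba': in L2? Yes
  'bb': in L2? No
Intersection = {aaa, ab, abb, ba}
|L1 ∩ L2| = 4

4


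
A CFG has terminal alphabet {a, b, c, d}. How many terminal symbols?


Terminal symbols: a, b, c, d
Counting each: a (#1), b (#2), c (#3), d (#4)
Total = 4

4


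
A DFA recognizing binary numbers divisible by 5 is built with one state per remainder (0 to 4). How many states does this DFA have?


Divisibility by 5 is tracked via the remainder mod 5: 0, 1, ..., 4
The construction assigns one state to each remainder
Number of remainders = 5

5


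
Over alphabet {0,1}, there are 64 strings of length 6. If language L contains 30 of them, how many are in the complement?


Alphabet: {0,1}
String length: 6
Total strings of length 6 = 2^6 = 64
Strings in L = 30
Complement = total - |L|
= 64 - 30
= 34

34


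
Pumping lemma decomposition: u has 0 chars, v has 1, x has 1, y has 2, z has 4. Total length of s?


|s| = |u| + |v| + |x| + |y| + |z|
= 0 + 1 + 1 + 2 + 4
= 1 + 1 + 6
= 2 + 6
= 8

8


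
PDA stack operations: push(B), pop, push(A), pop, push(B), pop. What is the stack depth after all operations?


Tracing stack operations:
  push(B) -> stack = [B], depth=1
  pop -> removed B, stack = [], depth=0
  push(A) -> stack = [A], depth=1
  pop -> removed A, stack = [], depth=0
  push(B) -> stack = [B], depth=1
  pop -> removed B, stack = [], depth=0
Final depth = 0

0


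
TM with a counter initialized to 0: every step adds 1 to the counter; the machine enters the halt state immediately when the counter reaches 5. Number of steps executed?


Counter starts at 0. Counting sequence:
  Step 1: counter = 1
  Step 2: counter = 2
  Step 3: counter = 3
  Step 4: counter = 4
  Step 5: counter = 5
Counter reached 5 -> halt
Total steps = 5

5


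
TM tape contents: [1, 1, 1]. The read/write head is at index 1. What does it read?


Tape: [1, 1, 1]
Positions: 0 1 2
Values:    1 1 1
Head at position 1
tape[1] = 1

1


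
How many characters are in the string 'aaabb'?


String: 'aaabb'
Counting characters:
  'a' appears 3 time(s)
  'b' appears 2 time(s)
Total length = 3 + 2 = 5

5


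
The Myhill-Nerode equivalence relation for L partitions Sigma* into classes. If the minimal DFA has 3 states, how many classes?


Myhill-Nerode theorem:
Number of equivalence classes = number of states in minimal DFA
Minimal DFA states = 3
Therefore equivalence classes = 3

3


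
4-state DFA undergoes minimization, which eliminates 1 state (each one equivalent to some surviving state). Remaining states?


Original DFA: 4 states
Redundant states removed: 1
Minimized states = original - removed
= 4 - 1
= 3

3


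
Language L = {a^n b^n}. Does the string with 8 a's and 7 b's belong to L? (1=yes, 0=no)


Language requires equal numbers of a's and b's
PDA pushes for each 'a', pops for each 'b'
Number of a's = 8
Number of b's = 7
8 != 7 -> Reject

0


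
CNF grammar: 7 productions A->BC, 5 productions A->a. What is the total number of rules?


CNF allows two rule forms:
  A -> BC (binary): 7 rules
  A -> a (terminal): 5 rules
Total = 7 + 5 = 12

12


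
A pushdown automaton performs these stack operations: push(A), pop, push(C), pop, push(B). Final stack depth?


Tracing stack operations:
  push(A) -> stack = [A], depth=1
  pop -> removed A, stack = [], depth=0
  push(C) -> stack = [C], depth=1
  pop -> removed C, stack = [], depth=0
  push(B) -> stack = [B], depth=1
Final depth = 1

1


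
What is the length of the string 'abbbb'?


String: 'abbbb'
Counting characters:
  'a' appears 1 time(s)
  'b' appears 4 time(s)
Total length = 1 + 4 = 5

5


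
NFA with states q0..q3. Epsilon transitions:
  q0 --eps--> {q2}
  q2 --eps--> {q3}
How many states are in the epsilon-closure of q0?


Starting from q0
Initialize closure = {q0}
Follow epsilon from q0 -> add q2
Follow epsilon from q2 -> add q3
Final closure: {q0, q2, q3}
Size = 3

3


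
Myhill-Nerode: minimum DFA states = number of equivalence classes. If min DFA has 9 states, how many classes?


Myhill-Nerode theorem:
Number of equivalence classes = number of states in minimal DFA
Minimal DFA states = 9
Therefore equivalence classes = 9

9


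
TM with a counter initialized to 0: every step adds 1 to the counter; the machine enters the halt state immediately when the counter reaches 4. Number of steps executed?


Counter starts at 0. Counting sequence:
  Step 1: counter = 1
  Step 2: counter = 2
  Step 3: counter = 3
  Step 4: counter = 4
Counter reached 4 -> halt
Total steps = 4

4


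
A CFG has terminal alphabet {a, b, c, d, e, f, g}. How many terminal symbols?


Terminal symbols: a, b, c, d, e, f, g
Counting each: a (#1), b (#2), c (#3), d (#4), e (#5), f (#6), g (#7)
Total = 7

7


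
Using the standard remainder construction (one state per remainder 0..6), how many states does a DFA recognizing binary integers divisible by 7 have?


Divisibility by 7 is tracked via the remainder mod 7: 0, 1, ..., 6
The construction assigns one state to each remainder
Number of remainders = 7

7


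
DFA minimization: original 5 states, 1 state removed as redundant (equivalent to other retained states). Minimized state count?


Original DFA: 5 states
Redundant states removed: 1
Minimized states = original - removed
= 5 - 1
= 4

4


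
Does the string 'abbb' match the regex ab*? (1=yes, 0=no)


Pattern: ab*
String: 'abbb'
Pattern requires: exactly one 'a' followed by zero or more 'b's
First char is 'a' -> OK
Rest 'bbb': all b's? Yes
Result: 1

1


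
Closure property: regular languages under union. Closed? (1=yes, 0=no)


Regular languages are closed under:
- Union (DFA product construction)
- Intersection (DFA product construction)
- Complement (swap accept/reject states)
- Concatenation (NFA construction)
- Kleene star (NFA construction)
union is in this list
Therefore: closed

1


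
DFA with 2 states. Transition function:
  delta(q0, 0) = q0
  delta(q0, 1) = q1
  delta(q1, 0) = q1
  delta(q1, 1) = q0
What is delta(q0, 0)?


Looking up transition function:
delta(q0, 0) in the table
Row: q0, Column: 0
Result: q0

q0


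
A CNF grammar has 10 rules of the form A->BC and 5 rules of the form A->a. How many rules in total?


CNF allows two rule forms:
  A -> BC (binary): 10 rules
  A -> a (terminal): 5 rules
Total = 10 + 5 = 15

15


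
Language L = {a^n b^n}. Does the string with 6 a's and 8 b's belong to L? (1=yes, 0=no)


Language requires equal numbers of a's and b's
PDA pushes for each 'a', pops for each 'b'
Number of a's = 6
Number of b's = 8
6 != 8 -> Reject

0


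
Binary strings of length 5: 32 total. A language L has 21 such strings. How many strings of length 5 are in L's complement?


Alphabet: {0,1}
String length: 5
Total strings of length 5 = 2^5 = 32
Strings in L = 21
Complement = total - |L|
= 32 - 21
= 11

11


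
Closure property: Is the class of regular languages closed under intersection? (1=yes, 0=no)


Regular languages are closed under all standard operations:
- Union: Yes (product construction)
- Intersection: Yes (product construction)
- Complement: Yes (swap accept/reject)
- Concatenation: Yes (NFA construction)
Operation: intersection -> Closed

1


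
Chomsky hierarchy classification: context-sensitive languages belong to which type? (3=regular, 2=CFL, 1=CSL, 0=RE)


Chomsky hierarchy levels:
  Type 3: Regular (DFA/NFA/regex)
  Type 2: Context-free (PDA)
  Type 1: Context-sensitive
  Type 0: Recursively enumerable (TM)
'context-sensitive' corresponds to Type 1

1


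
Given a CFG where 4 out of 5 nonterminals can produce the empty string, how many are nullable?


Nonterminals: {S, A, B, C, D}
A nonterminal is nullable if it can derive epsilon
Counting nullable nonterminals: 4
Total nullable = 4

4


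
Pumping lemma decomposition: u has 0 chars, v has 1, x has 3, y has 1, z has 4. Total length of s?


|s| = |u| + |v| + |x| + |y| + |z|
= 0 + 1 + 3 + 1 + 4
= 1 + 3 + 5
= 4 + 5
= 9

9


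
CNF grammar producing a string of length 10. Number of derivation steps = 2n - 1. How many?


Chomsky Normal Form derivation:
String length n = 10
Each step either:
  - Splits a nonterminal into two (n-1 such steps)
  - Converts a nonterminal to terminal (n such steps)
Total = (n-1) + n = 2n - 1
= 2(10) - 1
= 20 - 1
= 19

19


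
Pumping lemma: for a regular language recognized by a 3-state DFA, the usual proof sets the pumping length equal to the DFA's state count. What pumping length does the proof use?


Pumping lemma for regular languages (standard proof):
Take p = |Q|, the number of DFA states.
Any string of length >= |Q| passes through |Q|+1 states while reading its first |Q| symbols,
so by pigeonhole some state repeats, giving the loop that can be pumped.
Here |Q| = 3
Therefore the proof uses p = 3

3


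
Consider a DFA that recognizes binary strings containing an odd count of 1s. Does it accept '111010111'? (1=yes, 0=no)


DFA has 2 states: q_even (start, accept=no) and q_odd
Processing string '111010111' character by character:
  Position 0: read '1', 1-count=1 -> q_odd
  Position 1: read '1', 1-count=2 -> q_even
  Position 2: read '1', 1-count=3 -> q_odd
  Position 3: read '0', 1-count=3 -> q_odd (no change)
  Position 4: read '1', 1-count=4 -> q_even
  Position 5: read '0', 1-count=4 -> q_even (no change)
  Position 6: read '1', 1-count=5 -> q_odd
  Position 7: read '1', 1-count=6 -> q_even
  Position 8: read '1', 1-count=7 -> q_odd
Final state: q_odd, total 1s = 7 (odd); the DFA requires an odd count -> accept

1


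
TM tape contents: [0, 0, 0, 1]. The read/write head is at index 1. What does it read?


Tape: [0, 0, 0, 1]
Positions: 0 1 2 3
Values:    0 0 0 1
Head at position 1
tape[1] = 0

0


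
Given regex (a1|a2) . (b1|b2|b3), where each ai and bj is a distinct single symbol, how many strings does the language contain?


First group: 2 alternatives
Second group: 3 alternatives
Concatenation: each choice from group 1 pairs with each from group 2
Total = 2 x 3 = 6

6


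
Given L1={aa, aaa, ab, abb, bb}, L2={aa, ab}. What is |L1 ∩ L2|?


L1 = {aa, aaa, ab, abb, bb}
L2 = {aa, ab}
Checking each string in L1 against L2:
  'aa': in L2? Yes
  'aaa': in L2? No
  'ab': in L2? Yes
  'abb': in L2? No
  'bb': in L2? No
Intersection = {aa, ab}
|L1 ∩ L2| = 2

2


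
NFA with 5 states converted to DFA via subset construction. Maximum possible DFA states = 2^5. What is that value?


NFA has 5 states
Subset construction: each DFA state = subset of NFA states
Maximum subsets = 2^5
2^5 = 32

32


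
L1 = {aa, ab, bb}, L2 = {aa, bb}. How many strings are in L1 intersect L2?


L1 = {aa, ab, bb}
L2 = {aa, bb}
Checking each string in L1 against L2:
  'aa': in L2? Yes
  'ab': in L2? No
  'bb': in L2? Yes
Intersection = {aa, bb}
|L1 ∩ L2| = 2

2


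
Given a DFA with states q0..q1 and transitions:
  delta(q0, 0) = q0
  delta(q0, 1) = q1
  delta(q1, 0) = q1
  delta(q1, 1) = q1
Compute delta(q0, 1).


Looking up transition function:
delta(q0, 1) in the table
Row: q0, Column: 1
Result: q1

q1


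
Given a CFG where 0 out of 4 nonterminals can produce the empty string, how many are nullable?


Nonterminals: {S, A, B, C}
A nonterminal is nullable if it can derive epsilon
Counting nullable nonterminals: 0
Total nullable = 0

0


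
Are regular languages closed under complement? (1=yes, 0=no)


Regular languages are closed under all standard operations:
- Union: Yes (product construction)
- Intersection: Yes (product construction)
- Complement: Yes (swap accept/reject)
- Concatenation: Yes (NFA construction)
Operation: complement -> Closed

1


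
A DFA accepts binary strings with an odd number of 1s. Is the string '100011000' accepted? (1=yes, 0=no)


DFA has 2 states: q_even (start, accept=no) and q_odd
Processing string '100011000' character by character:
  Position 0: read '1', 1-count=1 -> q_odd
  Position 1: read '0', 1-count=1 -> q_odd (no change)
  Position 2: read '0', 1-count=1 -> q_odd (no change)
  Position 3: read '0', 1-count=1 -> q_odd (no change)
  Position 4: read '1', 1-count=2 -> q_even
  Position 5: read '1', 1-count=3 -> q_odd
  Position 6: read '0', 1-count=3 -> q_odd (no change)
  Position 7: read '0', 1-count=3 -> q_odd (no change)
  Position 8: read '0', 1-count=3 -> q_odd (no change)
Final state: q_odd, total 1s = 3 (odd); the DFA requires an odd count -> accept

1


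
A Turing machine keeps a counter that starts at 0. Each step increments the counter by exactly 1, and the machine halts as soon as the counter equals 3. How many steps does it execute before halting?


Counter starts at 0. Counting sequence:
  Step 1: counter = 1
  Step 2: counter = 2
  Step 3: counter = 3
Counter reached 3 -> halt
Total steps = 3

3


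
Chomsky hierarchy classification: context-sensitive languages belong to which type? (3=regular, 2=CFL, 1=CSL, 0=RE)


Chomsky hierarchy levels:
  Type 3: Regular (DFA/NFA/regex)
  Type 2: Context-free (PDA)
  Type 1: Context-sensitive
  Type 0: Recursively enumerable (TM)
'context-sensitive' corresponds to Type 1

1


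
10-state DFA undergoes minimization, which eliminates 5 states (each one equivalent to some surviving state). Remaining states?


Original DFA: 10 states
Redundant states removed: 5
Minimized states = original - removed
= 10 - 5
= 5

5


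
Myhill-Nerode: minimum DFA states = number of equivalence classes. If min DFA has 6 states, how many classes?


Myhill-Nerode theorem:
Number of equivalence classes = number of states in minimal DFA
Minimal DFA states = 6
Therefore equivalence classes = 6

6


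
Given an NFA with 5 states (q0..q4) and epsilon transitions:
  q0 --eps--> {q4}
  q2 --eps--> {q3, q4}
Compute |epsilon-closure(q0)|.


Starting from q0
Initialize closure = {q0}
Follow epsilon from q0 -> add q4
Final closure: {q0, q4}
Size = 2

2


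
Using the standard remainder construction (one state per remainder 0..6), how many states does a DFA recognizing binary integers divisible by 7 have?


Divisibility by 7 is tracked via the remainder mod 7: 0, 1, ..., 6
The construction assigns one state to each remainder
Number of remainders = 7

7


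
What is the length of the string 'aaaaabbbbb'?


String: 'aaaaabbbbb'
Counting characters:
  'a' appears 5 time(s)
  'b' appears 5 time(s)
Total length = 5 + 5 = 10

10


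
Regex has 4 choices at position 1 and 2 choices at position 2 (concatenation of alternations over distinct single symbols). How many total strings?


First group: 4 alternatives
Second group: 2 alternatives
Concatenation: each choice from group 1 pairs with each from group 2
Total = 4 x 2 = 8

8


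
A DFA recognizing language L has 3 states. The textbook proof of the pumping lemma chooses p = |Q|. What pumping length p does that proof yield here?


Pumping lemma for regular languages (standard proof):
Take p = |Q|, the number of DFA states.
Any string of length >= |Q| passes through |Q|+1 states while reading its first |Q| symbols,
so by pigeonhole some state repeats, giving the loop that can be pumped.
Here |Q| = 3
Therefore the proof uses p = 3

3


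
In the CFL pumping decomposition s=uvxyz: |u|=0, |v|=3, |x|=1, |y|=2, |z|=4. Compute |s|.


|s| = |u| + |v| + |x| + |y| + |z|
= 0 + 3 + 1 + 2 + 4
= 3 + 1 + 6
= 4 + 6
= 10

10


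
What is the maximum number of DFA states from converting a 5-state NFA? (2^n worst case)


NFA has 5 states
Subset construction: each DFA state = subset of NFA states
Maximum subsets = 2^5
2^5 = 32

32


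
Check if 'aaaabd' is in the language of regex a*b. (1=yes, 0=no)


Pattern: a*b
String: 'aaaabd'
Pattern requires: zero or more 'a's followed by exactly one 'b'
Found 4 leading 'a's
Remaining: 'bd'
Remaining is not 'b' -> no match
Result: 0

0


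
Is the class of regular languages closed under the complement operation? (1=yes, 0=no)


Regular languages are closed under:
- Union (DFA product construction)
- Intersection (DFA product construction)
- Complement (swap accept/reject states)
- Concatenation (NFA construction)
- Kleene star (NFA construction)
complement is in this list
Therefore: closed

1


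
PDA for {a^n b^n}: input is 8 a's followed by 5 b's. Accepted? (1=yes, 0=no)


Language requires equal numbers of a's and b's
PDA pushes for each 'a', pops for each 'b'
Number of a's = 8
Number of b's = 5
8 != 5 -> Reject

0


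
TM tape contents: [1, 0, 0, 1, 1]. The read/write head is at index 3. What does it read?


Tape: [1, 0, 0, 1, 1]
Positions: 0 1 2 3 4
Values:    1 0 0 1 1
Head at position 3
tape[3] = 1

1


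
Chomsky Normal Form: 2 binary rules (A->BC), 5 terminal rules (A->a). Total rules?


CNF allows two rule forms:
  A -> BC (binary): 2 rules
  A -> a (terminal): 5 rules
Total = 2 + 5 = 7

7


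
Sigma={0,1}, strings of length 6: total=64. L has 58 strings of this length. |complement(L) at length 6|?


Alphabet: {0,1}
String length: 6
Total strings of length 6 = 2^6 = 64
Strings in L = 58
Complement = total - |L|
= 64 - 58
= 6

6


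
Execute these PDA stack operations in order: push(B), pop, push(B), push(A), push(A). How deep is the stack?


Tracing stack operations:
  push(B) -> stack = [B], depth=1
  pop -> removed B, stack = [], depth=0
  push(B) -> stack = [B], depth=1
  push(A) -> stack = [B,A], depth=2
  push(A) -> stack = [B,A,A], depth=3
Final depth = 3

3


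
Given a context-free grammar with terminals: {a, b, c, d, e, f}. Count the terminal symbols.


Terminal symbols: a, b, c, d, e, f
Counting each: a (#1), b (#2), c (#3), d (#4), e (#5), f (#6)
Total = 6

6


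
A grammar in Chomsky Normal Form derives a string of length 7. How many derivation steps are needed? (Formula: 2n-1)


Chomsky Normal Form derivation:
String length n = 7
Each step either:
  - Splits a nonterminal into two (n-1 such steps)
  - Converts a nonterminal to terminal (n such steps)
Total = (n-1) + n = 2n - 1
= 2(7) - 1
= 14 - 1
= 13

13


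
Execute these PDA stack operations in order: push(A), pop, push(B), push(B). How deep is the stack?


Tracing stack operations:
  push(A) -> stack = [A], depth=1
  pop -> removed A, stack = [], depth=0
  push(B) -> stack = [B], depth=1
  push(B) -> stack = [B,B], depth=2
Final depth = 2

2


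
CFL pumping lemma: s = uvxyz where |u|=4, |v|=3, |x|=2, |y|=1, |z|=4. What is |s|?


|s| = |u| + |v| + |x| + |y| + |z|
= 4 + 3 + 2 + 1 + 4
= 7 + 2 + 5
= 9 + 5
= 14

14


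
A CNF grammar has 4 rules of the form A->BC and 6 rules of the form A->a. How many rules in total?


CNF allows two rule forms:
  A -> BC (binary): 4 rules
  A -> a (terminal): 6 rules
Total = 4 + 6 = 10

10


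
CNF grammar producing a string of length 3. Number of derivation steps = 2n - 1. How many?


Chomsky Normal Form derivation:
String length n = 3
Each step either:
  - Splits a nonterminal into two (n-1 such steps)
  - Converts a nonterminal to terminal (n such steps)
Total = (n-1) + n = 2n - 1
= 2(3) - 1
= 6 - 1
= 5

5


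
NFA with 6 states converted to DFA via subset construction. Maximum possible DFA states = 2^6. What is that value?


NFA has 6 states
Subset construction: each DFA state = subset of NFA states
Maximum subsets = 2^6
2^6 = 64

64


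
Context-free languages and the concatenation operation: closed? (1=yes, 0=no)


CFL closure properties:
  Closed under: union, concatenation, Kleene star
  NOT closed under: intersection, complement
Operation 'concatenation' is in closed list -> Yes (closed)

1


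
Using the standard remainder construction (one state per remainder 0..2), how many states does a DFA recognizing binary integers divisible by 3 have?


Divisibility by 3 is tracked via the remainder mod 3: 0, 1, ..., 2
The construction assigns one state to each remainder
Number of remainders = 3

3


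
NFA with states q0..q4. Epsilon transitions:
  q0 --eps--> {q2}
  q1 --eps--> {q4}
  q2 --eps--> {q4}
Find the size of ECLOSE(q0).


Starting from q0
Initialize closure = {q0}
Follow epsilon from q0 -> add q2
Follow epsilon from q2 -> add q4
Final closure: {q0, q2, q4}
Size = 3

3


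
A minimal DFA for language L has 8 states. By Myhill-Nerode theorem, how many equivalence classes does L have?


Myhill-Nerode theorem:
Number of equivalence classes = number of states in minimal DFA
Minimal DFA states = 8
Therefore equivalence classes = 8

8


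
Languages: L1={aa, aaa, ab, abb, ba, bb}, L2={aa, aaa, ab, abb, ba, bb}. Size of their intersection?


L1 = {aa, aaa, ab, abb, ba, bb}
L2 = {aa, aaa, ab, abb, ba, bb}
Checking each string in L1 against L2:
  'aa': in L2? Yes
  'aaa': in L2? Yes
  'ab': in L2? Yes
  'abb': in L2? Yes
  'ba': in L2? Yes
  'bb': in L2? Yes
Intersection = {aa, aaa, ab, abb, ba, bb}
|L1 ∩ L2| = 6

6


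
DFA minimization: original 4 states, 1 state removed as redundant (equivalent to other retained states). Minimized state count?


Original DFA: 4 states
Redundant states removed: 1
Minimized states = original - removed
= 4 - 1
= 3

3


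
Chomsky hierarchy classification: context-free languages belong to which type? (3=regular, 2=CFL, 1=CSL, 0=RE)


Chomsky hierarchy levels:
  Type 3: Regular (DFA/NFA/regex)
  Type 2: Context-free (PDA)
  Type 1: Context-sensitive
  Type 0: Recursively enumerable (TM)
'context-free' corresponds to Type 2

2


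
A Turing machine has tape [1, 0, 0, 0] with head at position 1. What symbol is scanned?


Tape: [1, 0, 0, 0]
Positions: 0 1 2 3
Values:    1 0 0 0
Head at position 1
tape[1] = 0

0


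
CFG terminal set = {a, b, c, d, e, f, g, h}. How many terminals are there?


Terminal symbols: a, b, c, d, e, f, g, h
Counting each: a (#1), b (#2), c (#3), d (#4), e (#5), f (#6), g (#7), h (#8)
Total = 8

8
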